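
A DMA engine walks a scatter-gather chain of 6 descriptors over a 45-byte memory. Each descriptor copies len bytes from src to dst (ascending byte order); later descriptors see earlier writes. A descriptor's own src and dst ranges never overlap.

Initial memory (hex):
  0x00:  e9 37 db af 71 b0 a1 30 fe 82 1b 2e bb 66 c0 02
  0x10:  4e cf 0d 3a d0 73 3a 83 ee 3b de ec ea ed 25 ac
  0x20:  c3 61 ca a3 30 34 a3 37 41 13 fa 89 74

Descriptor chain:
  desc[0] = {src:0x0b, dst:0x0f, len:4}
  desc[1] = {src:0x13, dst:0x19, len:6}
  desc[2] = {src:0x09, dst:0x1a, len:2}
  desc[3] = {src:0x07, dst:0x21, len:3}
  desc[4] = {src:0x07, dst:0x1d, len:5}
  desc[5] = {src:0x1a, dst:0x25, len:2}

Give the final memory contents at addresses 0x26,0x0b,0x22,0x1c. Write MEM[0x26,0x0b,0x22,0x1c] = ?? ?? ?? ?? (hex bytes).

MEM[0x26,0x0b,0x22,0x1c] = 1b 2e fe 3a

  after D0: wrote 4B at 0x0f = 2ebb66c0
  after D1: wrote 6B at 0x19 = 3ad0733a83ee
  after D2: wrote 2B at 0x1a = 821b
  after D3: wrote 3B at 0x21 = 30fe82
  after D4: wrote 5B at 0x1d = 30fe821b2e
  after D5: wrote 2B at 0x25 = 821b
query mem[0x26]=0x1b, mem[0x0b]=0x2e, mem[0x22]=0xfe, mem[0x1c]=0x3a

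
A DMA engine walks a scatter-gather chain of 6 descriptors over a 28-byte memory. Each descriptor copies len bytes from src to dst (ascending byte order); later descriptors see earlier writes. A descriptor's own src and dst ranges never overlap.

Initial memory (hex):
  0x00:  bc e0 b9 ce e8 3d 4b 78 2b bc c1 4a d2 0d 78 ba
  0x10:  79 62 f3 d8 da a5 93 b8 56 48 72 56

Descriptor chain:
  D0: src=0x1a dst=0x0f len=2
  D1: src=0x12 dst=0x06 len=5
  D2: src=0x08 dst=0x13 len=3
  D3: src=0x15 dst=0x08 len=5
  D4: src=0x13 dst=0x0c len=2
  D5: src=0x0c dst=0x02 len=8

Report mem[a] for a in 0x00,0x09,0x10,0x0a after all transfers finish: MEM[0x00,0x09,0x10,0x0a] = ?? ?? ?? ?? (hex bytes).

  after D0: wrote 2B at 0x0f = 7256
  after D1: wrote 5B at 0x06 = f3d8daa593
  after D2: wrote 3B at 0x13 = daa593
  after D3: wrote 5B at 0x08 = 9393b85648
  after D4: wrote 2B at 0x0c = daa5
  after D5: wrote 8B at 0x02 = daa578725662f3da
query mem[0x00]=0xbc, mem[0x09]=0xda, mem[0x10]=0x56, mem[0x0a]=0xb8

MEM[0x00,0x09,0x10,0x0a] = bc da 56 b8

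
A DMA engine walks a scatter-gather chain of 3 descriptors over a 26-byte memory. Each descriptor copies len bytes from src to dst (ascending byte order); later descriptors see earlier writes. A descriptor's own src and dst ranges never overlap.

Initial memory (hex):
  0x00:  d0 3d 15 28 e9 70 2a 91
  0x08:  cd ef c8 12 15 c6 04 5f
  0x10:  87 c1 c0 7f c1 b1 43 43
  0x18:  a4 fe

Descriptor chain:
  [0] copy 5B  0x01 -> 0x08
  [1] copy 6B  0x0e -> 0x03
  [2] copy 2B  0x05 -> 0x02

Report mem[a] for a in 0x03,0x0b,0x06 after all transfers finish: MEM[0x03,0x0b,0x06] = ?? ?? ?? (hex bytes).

#0 dst[0x08+5] := {0x3d,0x15,0x28,0xe9,0x70}
#1 dst[0x03+6] := {0x04,0x5f,0x87,0xc1,0xc0,0x7f}
#2 dst[0x02+2] := {0x87,0xc1}
query mem[0x03]=0xc1, mem[0x0b]=0xe9, mem[0x06]=0xc1

MEM[0x03,0x0b,0x06] = c1 e9 c1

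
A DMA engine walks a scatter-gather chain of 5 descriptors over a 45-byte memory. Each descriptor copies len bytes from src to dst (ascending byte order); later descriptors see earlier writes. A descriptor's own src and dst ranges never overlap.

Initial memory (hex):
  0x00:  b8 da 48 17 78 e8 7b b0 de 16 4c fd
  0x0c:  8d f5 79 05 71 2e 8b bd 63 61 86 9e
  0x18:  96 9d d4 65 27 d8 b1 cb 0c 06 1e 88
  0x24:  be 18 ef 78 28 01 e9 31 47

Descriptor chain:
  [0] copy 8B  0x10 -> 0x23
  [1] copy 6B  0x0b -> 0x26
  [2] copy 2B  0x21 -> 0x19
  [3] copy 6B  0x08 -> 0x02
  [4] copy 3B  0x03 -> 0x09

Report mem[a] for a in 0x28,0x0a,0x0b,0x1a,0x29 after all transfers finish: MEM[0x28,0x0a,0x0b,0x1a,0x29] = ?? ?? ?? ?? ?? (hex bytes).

  after D0: wrote 8B at 0x23 = 712e8bbd6361869e
  after D1: wrote 6B at 0x26 = fd8df5790571
  after D2: wrote 2B at 0x19 = 061e
  after D3: wrote 6B at 0x02 = de164cfd8df5
  after D4: wrote 3B at 0x09 = 164cfd
query mem[0x28]=0xf5, mem[0x0a]=0x4c, mem[0x0b]=0xfd, mem[0x1a]=0x1e, mem[0x29]=0x79

MEM[0x28,0x0a,0x0b,0x1a,0x29] = f5 4c fd 1e 79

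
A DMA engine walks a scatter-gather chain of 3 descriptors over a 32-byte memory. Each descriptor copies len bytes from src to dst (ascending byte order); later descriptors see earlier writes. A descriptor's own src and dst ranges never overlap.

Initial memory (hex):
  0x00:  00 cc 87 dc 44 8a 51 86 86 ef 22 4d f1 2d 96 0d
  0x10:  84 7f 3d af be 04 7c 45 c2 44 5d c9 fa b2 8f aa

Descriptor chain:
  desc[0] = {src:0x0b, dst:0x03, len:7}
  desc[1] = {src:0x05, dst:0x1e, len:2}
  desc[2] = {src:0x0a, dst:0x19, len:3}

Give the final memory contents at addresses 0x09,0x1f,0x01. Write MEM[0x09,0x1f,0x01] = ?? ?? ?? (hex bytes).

MEM[0x09,0x1f,0x01] = 7f 96 cc

D0: mem[0x03..0x09] <- [4d f1 2d 96 0d 84 7f]
D1: mem[0x1e..0x1f] <- [2d 96]
D2: mem[0x19..0x1b] <- [22 4d f1]
query mem[0x09]=0x7f, mem[0x1f]=0x96, mem[0x01]=0xcc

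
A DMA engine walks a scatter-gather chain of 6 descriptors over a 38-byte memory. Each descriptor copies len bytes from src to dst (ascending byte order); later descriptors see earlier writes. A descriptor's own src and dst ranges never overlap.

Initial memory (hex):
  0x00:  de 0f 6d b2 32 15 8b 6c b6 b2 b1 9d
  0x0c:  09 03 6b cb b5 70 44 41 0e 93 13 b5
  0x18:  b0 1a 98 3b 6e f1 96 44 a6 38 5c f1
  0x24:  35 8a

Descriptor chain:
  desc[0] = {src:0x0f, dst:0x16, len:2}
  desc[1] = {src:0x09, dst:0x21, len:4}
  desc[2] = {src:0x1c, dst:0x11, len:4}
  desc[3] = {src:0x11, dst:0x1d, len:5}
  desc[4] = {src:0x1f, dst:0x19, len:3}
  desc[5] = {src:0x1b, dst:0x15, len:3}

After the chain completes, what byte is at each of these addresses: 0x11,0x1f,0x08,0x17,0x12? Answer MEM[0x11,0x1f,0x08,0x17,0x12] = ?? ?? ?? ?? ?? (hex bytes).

MEM[0x11,0x1f,0x08,0x17,0x12] = 6e 96 b6 6e f1

[0] 0x0f->0x16 len=2 : cb b5
[1] 0x09->0x21 len=4 : b2 b1 9d 09
[2] 0x1c->0x11 len=4 : 6e f1 96 44
[3] 0x11->0x1d len=5 : 6e f1 96 44 93
[4] 0x1f->0x19 len=3 : 96 44 93
[5] 0x1b->0x15 len=3 : 93 6e 6e
query mem[0x11]=0x6e, mem[0x1f]=0x96, mem[0x08]=0xb6, mem[0x17]=0x6e, mem[0x12]=0xf1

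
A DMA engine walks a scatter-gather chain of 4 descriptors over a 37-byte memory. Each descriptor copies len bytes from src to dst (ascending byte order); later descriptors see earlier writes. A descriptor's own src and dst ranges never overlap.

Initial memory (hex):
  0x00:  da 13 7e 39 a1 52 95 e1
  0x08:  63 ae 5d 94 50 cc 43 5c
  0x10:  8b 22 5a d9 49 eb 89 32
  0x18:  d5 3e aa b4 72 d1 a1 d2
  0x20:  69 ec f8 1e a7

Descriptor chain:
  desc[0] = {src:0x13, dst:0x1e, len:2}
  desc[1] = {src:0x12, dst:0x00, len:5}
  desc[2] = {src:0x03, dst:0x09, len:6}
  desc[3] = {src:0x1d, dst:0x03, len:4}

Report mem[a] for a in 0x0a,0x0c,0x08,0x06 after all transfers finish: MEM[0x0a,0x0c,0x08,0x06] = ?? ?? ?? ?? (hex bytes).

MEM[0x0a,0x0c,0x08,0x06] = 89 95 63 69

[0] 0x13->0x1e len=2 : d9 49
[1] 0x12->0x00 len=5 : 5a d9 49 eb 89
[2] 0x03->0x09 len=6 : eb 89 52 95 e1 63
[3] 0x1d->0x03 len=4 : d1 d9 49 69
query mem[0x0a]=0x89, mem[0x0c]=0x95, mem[0x08]=0x63, mem[0x06]=0x69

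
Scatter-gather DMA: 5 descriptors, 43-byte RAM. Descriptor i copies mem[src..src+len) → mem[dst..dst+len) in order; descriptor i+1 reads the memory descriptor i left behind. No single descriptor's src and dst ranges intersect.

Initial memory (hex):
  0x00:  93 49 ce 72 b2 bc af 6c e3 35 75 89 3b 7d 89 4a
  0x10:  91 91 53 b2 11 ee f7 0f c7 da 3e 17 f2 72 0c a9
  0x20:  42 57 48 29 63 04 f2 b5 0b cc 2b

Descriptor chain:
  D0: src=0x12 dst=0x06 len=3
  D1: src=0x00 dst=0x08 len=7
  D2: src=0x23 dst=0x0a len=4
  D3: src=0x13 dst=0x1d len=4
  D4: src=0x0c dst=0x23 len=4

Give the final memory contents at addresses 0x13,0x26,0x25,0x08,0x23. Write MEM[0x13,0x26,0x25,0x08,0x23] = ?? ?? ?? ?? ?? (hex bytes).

#0 dst[0x06+3] := {0x53,0xb2,0x11}
#1 dst[0x08+7] := {0x93,0x49,0xce,0x72,0xb2,0xbc,0x53}
#2 dst[0x0a+4] := {0x29,0x63,0x04,0xf2}
#3 dst[0x1d+4] := {0xb2,0x11,0xee,0xf7}
#4 dst[0x23+4] := {0x04,0xf2,0x53,0x4a}
query mem[0x13]=0xb2, mem[0x26]=0x4a, mem[0x25]=0x53, mem[0x08]=0x93, mem[0x23]=0x04

MEM[0x13,0x26,0x25,0x08,0x23] = b2 4a 53 93 04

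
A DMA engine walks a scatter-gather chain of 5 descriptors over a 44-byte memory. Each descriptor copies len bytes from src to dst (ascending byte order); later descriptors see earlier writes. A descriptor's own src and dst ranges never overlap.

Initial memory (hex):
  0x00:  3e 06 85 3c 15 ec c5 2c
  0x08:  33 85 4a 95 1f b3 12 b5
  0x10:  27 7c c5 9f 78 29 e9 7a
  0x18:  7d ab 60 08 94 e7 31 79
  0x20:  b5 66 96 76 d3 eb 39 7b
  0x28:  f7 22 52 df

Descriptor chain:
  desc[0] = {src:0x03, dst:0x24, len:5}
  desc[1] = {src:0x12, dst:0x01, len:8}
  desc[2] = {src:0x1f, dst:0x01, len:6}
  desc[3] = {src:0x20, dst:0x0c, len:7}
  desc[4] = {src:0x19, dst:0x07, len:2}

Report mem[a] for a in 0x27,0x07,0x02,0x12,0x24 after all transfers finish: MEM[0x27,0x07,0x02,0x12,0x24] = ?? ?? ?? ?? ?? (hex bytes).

D0: mem[0x24..0x28] <- [3c 15 ec c5 2c]
D1: mem[0x01..0x08] <- [c5 9f 78 29 e9 7a 7d ab]
D2: mem[0x01..0x06] <- [79 b5 66 96 76 3c]
D3: mem[0x0c..0x12] <- [b5 66 96 76 3c 15 ec]
D4: mem[0x07..0x08] <- [ab 60]
query mem[0x27]=0xc5, mem[0x07]=0xab, mem[0x02]=0xb5, mem[0x12]=0xec, mem[0x24]=0x3c

MEM[0x27,0x07,0x02,0x12,0x24] = c5 ab b5 ec 3c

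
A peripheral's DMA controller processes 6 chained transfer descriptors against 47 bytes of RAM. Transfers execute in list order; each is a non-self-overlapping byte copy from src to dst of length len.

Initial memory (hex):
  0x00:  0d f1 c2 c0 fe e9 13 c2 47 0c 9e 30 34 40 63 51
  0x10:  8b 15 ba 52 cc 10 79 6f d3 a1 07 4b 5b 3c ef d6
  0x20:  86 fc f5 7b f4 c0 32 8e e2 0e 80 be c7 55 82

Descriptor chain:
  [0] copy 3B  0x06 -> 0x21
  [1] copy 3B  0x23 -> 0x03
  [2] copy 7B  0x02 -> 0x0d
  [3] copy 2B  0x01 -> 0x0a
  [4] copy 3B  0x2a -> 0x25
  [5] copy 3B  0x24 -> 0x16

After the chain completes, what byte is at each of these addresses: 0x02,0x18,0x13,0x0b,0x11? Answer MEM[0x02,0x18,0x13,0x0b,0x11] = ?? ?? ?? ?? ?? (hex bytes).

MEM[0x02,0x18,0x13,0x0b,0x11] = c2 be 47 c2 13

#0 dst[0x21+3] := {0x13,0xc2,0x47}
#1 dst[0x03+3] := {0x47,0xf4,0xc0}
#2 dst[0x0d+7] := {0xc2,0x47,0xf4,0xc0,0x13,0xc2,0x47}
#3 dst[0x0a+2] := {0xf1,0xc2}
#4 dst[0x25+3] := {0x80,0xbe,0xc7}
#5 dst[0x16+3] := {0xf4,0x80,0xbe}
query mem[0x02]=0xc2, mem[0x18]=0xbe, mem[0x13]=0x47, mem[0x0b]=0xc2, mem[0x11]=0x13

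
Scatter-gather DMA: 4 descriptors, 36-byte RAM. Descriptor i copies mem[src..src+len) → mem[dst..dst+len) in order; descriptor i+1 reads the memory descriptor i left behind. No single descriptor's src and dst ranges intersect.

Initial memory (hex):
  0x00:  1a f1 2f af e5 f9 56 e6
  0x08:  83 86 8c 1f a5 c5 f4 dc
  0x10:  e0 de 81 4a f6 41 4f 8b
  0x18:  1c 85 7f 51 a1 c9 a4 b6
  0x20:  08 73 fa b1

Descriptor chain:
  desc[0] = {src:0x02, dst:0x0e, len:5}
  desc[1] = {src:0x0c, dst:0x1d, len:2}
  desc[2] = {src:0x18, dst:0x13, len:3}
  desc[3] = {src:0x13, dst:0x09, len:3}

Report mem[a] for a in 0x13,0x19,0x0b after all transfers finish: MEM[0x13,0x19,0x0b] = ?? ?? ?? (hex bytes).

  after D0: wrote 5B at 0x0e = 2fafe5f956
  after D1: wrote 2B at 0x1d = a5c5
  after D2: wrote 3B at 0x13 = 1c857f
  after D3: wrote 3B at 0x09 = 1c857f
query mem[0x13]=0x1c, mem[0x19]=0x85, mem[0x0b]=0x7f

MEM[0x13,0x19,0x0b] = 1c 85 7f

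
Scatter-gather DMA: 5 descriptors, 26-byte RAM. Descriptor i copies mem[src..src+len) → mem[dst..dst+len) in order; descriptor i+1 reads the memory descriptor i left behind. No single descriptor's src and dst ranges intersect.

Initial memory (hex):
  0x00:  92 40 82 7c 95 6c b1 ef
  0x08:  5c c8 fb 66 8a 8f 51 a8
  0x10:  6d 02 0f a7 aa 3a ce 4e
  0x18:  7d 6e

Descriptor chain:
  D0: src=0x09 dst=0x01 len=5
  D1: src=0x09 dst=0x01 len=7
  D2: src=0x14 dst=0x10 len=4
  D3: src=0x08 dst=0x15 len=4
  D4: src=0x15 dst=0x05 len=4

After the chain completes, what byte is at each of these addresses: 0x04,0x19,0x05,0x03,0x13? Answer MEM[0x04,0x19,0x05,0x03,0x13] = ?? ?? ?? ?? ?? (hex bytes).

D0: mem[0x01..0x05] <- [c8 fb 66 8a 8f]
D1: mem[0x01..0x07] <- [c8 fb 66 8a 8f 51 a8]
D2: mem[0x10..0x13] <- [aa 3a ce 4e]
D3: mem[0x15..0x18] <- [5c c8 fb 66]
D4: mem[0x05..0x08] <- [5c c8 fb 66]
query mem[0x04]=0x8a, mem[0x19]=0x6e, mem[0x05]=0x5c, mem[0x03]=0x66, mem[0x13]=0x4e

MEM[0x04,0x19,0x05,0x03,0x13] = 8a 6e 5c 66 4e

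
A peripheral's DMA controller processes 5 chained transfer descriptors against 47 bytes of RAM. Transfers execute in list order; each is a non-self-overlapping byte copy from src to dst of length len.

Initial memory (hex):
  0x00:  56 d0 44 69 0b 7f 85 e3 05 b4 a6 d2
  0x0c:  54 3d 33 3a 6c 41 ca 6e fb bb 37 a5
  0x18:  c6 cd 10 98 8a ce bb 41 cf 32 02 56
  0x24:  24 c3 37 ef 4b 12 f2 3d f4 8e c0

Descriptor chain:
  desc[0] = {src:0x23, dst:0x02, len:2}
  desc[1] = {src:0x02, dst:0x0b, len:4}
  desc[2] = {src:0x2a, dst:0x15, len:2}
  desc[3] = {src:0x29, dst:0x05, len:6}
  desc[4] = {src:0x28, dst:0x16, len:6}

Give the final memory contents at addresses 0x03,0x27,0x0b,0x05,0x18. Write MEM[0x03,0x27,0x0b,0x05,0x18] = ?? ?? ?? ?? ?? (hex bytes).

MEM[0x03,0x27,0x0b,0x05,0x18] = 24 ef 56 12 f2

D0: mem[0x02..0x03] <- [56 24]
D1: mem[0x0b..0x0e] <- [56 24 0b 7f]
D2: mem[0x15..0x16] <- [f2 3d]
D3: mem[0x05..0x0a] <- [12 f2 3d f4 8e c0]
D4: mem[0x16..0x1b] <- [4b 12 f2 3d f4 8e]
query mem[0x03]=0x24, mem[0x27]=0xef, mem[0x0b]=0x56, mem[0x05]=0x12, mem[0x18]=0xf2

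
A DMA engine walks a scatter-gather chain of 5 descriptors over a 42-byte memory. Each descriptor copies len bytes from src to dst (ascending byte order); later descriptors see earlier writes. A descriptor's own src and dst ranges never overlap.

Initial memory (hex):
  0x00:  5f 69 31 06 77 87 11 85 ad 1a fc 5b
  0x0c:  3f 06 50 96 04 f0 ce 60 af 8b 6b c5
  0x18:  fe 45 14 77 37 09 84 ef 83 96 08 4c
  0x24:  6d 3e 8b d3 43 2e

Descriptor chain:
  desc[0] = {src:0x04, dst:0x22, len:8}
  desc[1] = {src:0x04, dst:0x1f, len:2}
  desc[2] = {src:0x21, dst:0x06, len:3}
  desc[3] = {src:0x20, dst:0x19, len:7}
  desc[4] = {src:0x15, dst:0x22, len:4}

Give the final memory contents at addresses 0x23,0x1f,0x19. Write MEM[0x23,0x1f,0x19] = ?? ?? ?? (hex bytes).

D0: mem[0x22..0x29] <- [77 87 11 85 ad 1a fc 5b]
D1: mem[0x1f..0x20] <- [77 87]
D2: mem[0x06..0x08] <- [96 77 87]
D3: mem[0x19..0x1f] <- [87 96 77 87 11 85 ad]
D4: mem[0x22..0x25] <- [8b 6b c5 fe]
query mem[0x23]=0x6b, mem[0x1f]=0xad, mem[0x19]=0x87

MEM[0x23,0x1f,0x19] = 6b ad 87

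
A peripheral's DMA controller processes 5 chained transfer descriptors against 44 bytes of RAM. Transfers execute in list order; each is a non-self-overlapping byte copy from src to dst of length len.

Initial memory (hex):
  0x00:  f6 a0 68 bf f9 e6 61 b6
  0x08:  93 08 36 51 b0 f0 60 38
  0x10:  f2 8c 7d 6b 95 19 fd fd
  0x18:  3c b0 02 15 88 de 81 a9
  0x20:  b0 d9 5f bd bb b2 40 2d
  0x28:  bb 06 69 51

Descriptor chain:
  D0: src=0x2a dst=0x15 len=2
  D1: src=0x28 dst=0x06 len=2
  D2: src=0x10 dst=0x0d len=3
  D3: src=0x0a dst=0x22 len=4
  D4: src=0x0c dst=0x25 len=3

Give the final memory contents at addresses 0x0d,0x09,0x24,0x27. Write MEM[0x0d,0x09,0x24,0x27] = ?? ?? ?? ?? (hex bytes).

MEM[0x0d,0x09,0x24,0x27] = f2 08 b0 8c

#0 dst[0x15+2] := {0x69,0x51}
#1 dst[0x06+2] := {0xbb,0x06}
#2 dst[0x0d+3] := {0xf2,0x8c,0x7d}
#3 dst[0x22+4] := {0x36,0x51,0xb0,0xf2}
#4 dst[0x25+3] := {0xb0,0xf2,0x8c}
query mem[0x0d]=0xf2, mem[0x09]=0x08, mem[0x24]=0xb0, mem[0x27]=0x8c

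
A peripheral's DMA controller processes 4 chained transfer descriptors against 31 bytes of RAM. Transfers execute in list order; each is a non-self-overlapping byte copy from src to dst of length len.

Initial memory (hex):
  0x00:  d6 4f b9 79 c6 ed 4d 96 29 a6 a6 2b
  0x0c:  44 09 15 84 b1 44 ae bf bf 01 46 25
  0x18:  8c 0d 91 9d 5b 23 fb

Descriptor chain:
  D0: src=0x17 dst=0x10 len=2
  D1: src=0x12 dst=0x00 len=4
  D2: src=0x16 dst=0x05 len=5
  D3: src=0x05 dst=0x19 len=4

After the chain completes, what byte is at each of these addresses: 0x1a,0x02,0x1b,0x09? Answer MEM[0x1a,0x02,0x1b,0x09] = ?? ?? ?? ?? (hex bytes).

MEM[0x1a,0x02,0x1b,0x09] = 25 bf 8c 91

D0: mem[0x10..0x11] <- [25 8c]
D1: mem[0x00..0x03] <- [ae bf bf 01]
D2: mem[0x05..0x09] <- [46 25 8c 0d 91]
D3: mem[0x19..0x1c] <- [46 25 8c 0d]
query mem[0x1a]=0x25, mem[0x02]=0xbf, mem[0x1b]=0x8c, mem[0x09]=0x91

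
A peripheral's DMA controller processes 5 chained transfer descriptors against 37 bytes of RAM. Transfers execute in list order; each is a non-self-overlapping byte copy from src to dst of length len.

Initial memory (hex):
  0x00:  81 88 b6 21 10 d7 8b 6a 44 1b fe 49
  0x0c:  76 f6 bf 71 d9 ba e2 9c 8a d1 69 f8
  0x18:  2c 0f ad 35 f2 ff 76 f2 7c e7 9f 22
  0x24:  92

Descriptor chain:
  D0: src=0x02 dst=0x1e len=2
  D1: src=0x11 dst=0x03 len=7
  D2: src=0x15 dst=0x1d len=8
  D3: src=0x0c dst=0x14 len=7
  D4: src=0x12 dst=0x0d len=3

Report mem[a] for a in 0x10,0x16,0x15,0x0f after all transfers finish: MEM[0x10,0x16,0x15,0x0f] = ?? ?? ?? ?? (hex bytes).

MEM[0x10,0x16,0x15,0x0f] = d9 bf f6 76

#0 dst[0x1e+2] := {0xb6,0x21}
#1 dst[0x03+7] := {0xba,0xe2,0x9c,0x8a,0xd1,0x69,0xf8}
#2 dst[0x1d+8] := {0xd1,0x69,0xf8,0x2c,0x0f,0xad,0x35,0xf2}
#3 dst[0x14+7] := {0x76,0xf6,0xbf,0x71,0xd9,0xba,0xe2}
#4 dst[0x0d+3] := {0xe2,0x9c,0x76}
query mem[0x10]=0xd9, mem[0x16]=0xbf, mem[0x15]=0xf6, mem[0x0f]=0x76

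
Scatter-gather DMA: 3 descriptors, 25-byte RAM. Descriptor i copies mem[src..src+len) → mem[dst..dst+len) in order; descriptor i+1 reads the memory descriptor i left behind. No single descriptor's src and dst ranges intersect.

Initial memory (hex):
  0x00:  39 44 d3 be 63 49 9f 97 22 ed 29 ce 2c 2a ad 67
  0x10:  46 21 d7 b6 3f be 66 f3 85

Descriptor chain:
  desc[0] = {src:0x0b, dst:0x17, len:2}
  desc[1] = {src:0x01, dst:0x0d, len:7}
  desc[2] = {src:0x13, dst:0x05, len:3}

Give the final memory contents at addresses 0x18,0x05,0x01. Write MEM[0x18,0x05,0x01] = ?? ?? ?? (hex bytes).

[0] 0x0b->0x17 len=2 : ce 2c
[1] 0x01->0x0d len=7 : 44 d3 be 63 49 9f 97
[2] 0x13->0x05 len=3 : 97 3f be
query mem[0x18]=0x2c, mem[0x05]=0x97, mem[0x01]=0x44

MEM[0x18,0x05,0x01] = 2c 97 44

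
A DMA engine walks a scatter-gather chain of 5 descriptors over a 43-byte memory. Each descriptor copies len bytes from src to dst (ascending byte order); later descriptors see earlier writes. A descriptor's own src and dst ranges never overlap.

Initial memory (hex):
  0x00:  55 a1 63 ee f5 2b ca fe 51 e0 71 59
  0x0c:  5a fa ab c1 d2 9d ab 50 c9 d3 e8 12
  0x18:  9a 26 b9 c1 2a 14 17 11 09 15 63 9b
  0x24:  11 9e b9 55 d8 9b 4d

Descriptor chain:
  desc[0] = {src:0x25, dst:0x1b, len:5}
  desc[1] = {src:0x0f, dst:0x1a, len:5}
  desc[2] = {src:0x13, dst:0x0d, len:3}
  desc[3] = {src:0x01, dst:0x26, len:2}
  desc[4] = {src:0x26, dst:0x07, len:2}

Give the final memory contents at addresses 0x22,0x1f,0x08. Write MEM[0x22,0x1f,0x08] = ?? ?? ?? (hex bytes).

#0 dst[0x1b+5] := {0x9e,0xb9,0x55,0xd8,0x9b}
#1 dst[0x1a+5] := {0xc1,0xd2,0x9d,0xab,0x50}
#2 dst[0x0d+3] := {0x50,0xc9,0xd3}
#3 dst[0x26+2] := {0xa1,0x63}
#4 dst[0x07+2] := {0xa1,0x63}
query mem[0x22]=0x63, mem[0x1f]=0x9b, mem[0x08]=0x63

MEM[0x22,0x1f,0x08] = 63 9b 63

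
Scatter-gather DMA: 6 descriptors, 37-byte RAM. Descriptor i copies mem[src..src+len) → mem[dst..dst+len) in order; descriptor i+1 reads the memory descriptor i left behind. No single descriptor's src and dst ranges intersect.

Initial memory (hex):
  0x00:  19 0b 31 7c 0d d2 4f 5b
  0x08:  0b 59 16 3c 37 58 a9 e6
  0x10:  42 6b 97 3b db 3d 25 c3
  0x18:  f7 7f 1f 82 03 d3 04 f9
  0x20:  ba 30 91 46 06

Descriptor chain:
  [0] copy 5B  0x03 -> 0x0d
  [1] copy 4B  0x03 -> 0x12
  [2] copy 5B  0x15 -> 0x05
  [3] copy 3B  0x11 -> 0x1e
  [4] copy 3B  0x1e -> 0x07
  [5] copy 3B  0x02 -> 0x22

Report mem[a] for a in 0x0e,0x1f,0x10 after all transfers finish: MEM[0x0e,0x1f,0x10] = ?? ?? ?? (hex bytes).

MEM[0x0e,0x1f,0x10] = 0d 7c 4f

  after D0: wrote 5B at 0x0d = 7c0dd24f5b
  after D1: wrote 4B at 0x12 = 7c0dd24f
  after D2: wrote 5B at 0x05 = 4f25c3f77f
  after D3: wrote 3B at 0x1e = 5b7c0d
  after D4: wrote 3B at 0x07 = 5b7c0d
  after D5: wrote 3B at 0x22 = 317c0d
query mem[0x0e]=0x0d, mem[0x1f]=0x7c, mem[0x10]=0x4f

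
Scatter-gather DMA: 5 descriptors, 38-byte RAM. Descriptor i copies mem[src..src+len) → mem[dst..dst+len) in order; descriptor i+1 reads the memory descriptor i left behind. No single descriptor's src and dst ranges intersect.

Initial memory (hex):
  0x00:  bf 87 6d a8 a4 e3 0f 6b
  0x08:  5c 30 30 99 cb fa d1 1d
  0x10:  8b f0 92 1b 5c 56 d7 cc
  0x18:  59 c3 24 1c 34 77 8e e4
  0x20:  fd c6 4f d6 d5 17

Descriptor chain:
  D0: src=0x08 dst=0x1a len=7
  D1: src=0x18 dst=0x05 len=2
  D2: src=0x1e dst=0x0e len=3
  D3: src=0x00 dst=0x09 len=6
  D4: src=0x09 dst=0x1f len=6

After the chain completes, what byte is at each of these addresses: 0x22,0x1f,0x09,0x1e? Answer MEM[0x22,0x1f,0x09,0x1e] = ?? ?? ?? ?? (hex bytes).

D0: mem[0x1a..0x20] <- [5c 30 30 99 cb fa d1]
D1: mem[0x05..0x06] <- [59 c3]
D2: mem[0x0e..0x10] <- [cb fa d1]
D3: mem[0x09..0x0e] <- [bf 87 6d a8 a4 59]
D4: mem[0x1f..0x24] <- [bf 87 6d a8 a4 59]
query mem[0x22]=0xa8, mem[0x1f]=0xbf, mem[0x09]=0xbf, mem[0x1e]=0xcb

MEM[0x22,0x1f,0x09,0x1e] = a8 bf bf cb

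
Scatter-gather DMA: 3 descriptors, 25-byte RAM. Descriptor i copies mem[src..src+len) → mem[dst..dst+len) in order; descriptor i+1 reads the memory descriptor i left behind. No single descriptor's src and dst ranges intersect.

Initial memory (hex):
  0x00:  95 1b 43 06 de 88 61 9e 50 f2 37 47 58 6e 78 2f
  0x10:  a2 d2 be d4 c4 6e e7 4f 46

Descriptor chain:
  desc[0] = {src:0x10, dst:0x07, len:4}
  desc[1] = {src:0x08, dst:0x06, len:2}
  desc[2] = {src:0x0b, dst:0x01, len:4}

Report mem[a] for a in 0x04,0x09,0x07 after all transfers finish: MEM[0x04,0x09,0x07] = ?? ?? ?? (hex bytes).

MEM[0x04,0x09,0x07] = 78 be be

  after D0: wrote 4B at 0x07 = a2d2bed4
  after D1: wrote 2B at 0x06 = d2be
  after D2: wrote 4B at 0x01 = 47586e78
query mem[0x04]=0x78, mem[0x09]=0xbe, mem[0x07]=0xbe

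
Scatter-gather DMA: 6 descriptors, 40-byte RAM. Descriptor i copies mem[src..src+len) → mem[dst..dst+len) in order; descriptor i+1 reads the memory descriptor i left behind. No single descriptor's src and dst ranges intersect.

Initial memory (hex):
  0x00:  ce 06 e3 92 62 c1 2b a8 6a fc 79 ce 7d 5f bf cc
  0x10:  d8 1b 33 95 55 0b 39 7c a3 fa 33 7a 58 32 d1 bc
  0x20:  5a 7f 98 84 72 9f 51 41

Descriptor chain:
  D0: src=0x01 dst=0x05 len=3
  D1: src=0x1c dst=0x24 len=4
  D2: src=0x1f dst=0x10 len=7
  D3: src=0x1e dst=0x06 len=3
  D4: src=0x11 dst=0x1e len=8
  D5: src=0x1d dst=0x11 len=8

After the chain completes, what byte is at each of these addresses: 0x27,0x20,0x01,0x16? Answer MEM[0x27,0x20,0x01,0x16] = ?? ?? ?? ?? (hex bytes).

D0: mem[0x05..0x07] <- [06 e3 92]
D1: mem[0x24..0x27] <- [58 32 d1 bc]
D2: mem[0x10..0x16] <- [bc 5a 7f 98 84 58 32]
D3: mem[0x06..0x08] <- [d1 bc 5a]
D4: mem[0x1e..0x25] <- [5a 7f 98 84 58 32 7c a3]
D5: mem[0x11..0x18] <- [32 5a 7f 98 84 58 32 7c]
query mem[0x27]=0xbc, mem[0x20]=0x98, mem[0x01]=0x06, mem[0x16]=0x58

MEM[0x27,0x20,0x01,0x16] = bc 98 06 58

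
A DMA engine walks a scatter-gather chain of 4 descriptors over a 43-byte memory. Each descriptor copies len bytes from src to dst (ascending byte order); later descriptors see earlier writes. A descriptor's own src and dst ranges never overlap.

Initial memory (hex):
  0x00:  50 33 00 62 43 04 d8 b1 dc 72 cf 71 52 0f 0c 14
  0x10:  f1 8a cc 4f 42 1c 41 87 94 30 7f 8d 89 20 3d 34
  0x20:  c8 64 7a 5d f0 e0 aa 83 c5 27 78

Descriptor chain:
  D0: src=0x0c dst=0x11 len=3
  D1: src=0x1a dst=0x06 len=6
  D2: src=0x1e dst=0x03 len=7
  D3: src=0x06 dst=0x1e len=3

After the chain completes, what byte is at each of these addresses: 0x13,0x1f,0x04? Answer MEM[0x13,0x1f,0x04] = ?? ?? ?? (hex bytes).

D0: mem[0x11..0x13] <- [52 0f 0c]
D1: mem[0x06..0x0b] <- [7f 8d 89 20 3d 34]
D2: mem[0x03..0x09] <- [3d 34 c8 64 7a 5d f0]
D3: mem[0x1e..0x20] <- [64 7a 5d]
query mem[0x13]=0x0c, mem[0x1f]=0x7a, mem[0x04]=0x34

MEM[0x13,0x1f,0x04] = 0c 7a 34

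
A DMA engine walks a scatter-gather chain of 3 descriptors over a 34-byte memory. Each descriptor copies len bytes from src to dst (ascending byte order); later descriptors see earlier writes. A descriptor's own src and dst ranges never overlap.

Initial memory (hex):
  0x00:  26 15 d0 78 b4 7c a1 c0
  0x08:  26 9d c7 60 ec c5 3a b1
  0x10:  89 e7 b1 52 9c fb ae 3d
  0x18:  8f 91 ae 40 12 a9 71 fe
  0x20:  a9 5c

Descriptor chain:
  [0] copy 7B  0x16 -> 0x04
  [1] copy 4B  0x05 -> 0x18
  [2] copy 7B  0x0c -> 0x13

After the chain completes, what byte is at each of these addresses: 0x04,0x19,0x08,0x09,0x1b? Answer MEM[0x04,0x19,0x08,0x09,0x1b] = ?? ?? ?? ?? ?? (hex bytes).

MEM[0x04,0x19,0x08,0x09,0x1b] = ae b1 ae 40 ae

#0 dst[0x04+7] := {0xae,0x3d,0x8f,0x91,0xae,0x40,0x12}
#1 dst[0x18+4] := {0x3d,0x8f,0x91,0xae}
#2 dst[0x13+7] := {0xec,0xc5,0x3a,0xb1,0x89,0xe7,0xb1}
query mem[0x04]=0xae, mem[0x19]=0xb1, mem[0x08]=0xae, mem[0x09]=0x40, mem[0x1b]=0xae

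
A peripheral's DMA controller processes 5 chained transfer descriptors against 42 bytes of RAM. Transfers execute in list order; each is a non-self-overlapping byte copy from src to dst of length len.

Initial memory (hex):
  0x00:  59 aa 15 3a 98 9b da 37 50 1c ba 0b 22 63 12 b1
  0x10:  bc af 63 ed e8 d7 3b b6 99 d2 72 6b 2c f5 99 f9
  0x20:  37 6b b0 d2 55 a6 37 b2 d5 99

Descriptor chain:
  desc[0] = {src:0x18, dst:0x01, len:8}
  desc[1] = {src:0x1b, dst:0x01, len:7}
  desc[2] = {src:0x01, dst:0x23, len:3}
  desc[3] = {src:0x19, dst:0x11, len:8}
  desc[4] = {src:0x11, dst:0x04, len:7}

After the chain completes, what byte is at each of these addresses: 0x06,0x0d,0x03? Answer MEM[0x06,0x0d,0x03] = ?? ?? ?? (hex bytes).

#0 dst[0x01+8] := {0x99,0xd2,0x72,0x6b,0x2c,0xf5,0x99,0xf9}
#1 dst[0x01+7] := {0x6b,0x2c,0xf5,0x99,0xf9,0x37,0x6b}
#2 dst[0x23+3] := {0x6b,0x2c,0xf5}
#3 dst[0x11+8] := {0xd2,0x72,0x6b,0x2c,0xf5,0x99,0xf9,0x37}
#4 dst[0x04+7] := {0xd2,0x72,0x6b,0x2c,0xf5,0x99,0xf9}
query mem[0x06]=0x6b, mem[0x0d]=0x63, mem[0x03]=0xf5

MEM[0x06,0x0d,0x03] = 6b 63 f5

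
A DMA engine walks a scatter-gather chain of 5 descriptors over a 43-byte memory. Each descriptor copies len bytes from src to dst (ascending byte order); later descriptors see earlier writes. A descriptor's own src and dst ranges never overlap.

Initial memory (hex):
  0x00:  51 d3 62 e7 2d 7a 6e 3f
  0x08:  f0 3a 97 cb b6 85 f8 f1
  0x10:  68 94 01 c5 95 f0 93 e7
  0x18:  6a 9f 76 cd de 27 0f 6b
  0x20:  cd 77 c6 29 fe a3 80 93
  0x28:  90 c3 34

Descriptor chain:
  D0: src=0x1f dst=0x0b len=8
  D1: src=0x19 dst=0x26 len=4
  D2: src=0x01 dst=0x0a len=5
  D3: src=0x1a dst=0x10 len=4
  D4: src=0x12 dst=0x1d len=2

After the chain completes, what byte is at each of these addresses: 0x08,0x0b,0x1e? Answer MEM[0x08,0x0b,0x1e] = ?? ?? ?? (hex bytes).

#0 dst[0x0b+8] := {0x6b,0xcd,0x77,0xc6,0x29,0xfe,0xa3,0x80}
#1 dst[0x26+4] := {0x9f,0x76,0xcd,0xde}
#2 dst[0x0a+5] := {0xd3,0x62,0xe7,0x2d,0x7a}
#3 dst[0x10+4] := {0x76,0xcd,0xde,0x27}
#4 dst[0x1d+2] := {0xde,0x27}
query mem[0x08]=0xf0, mem[0x0b]=0x62, mem[0x1e]=0x27

MEM[0x08,0x0b,0x1e] = f0 62 27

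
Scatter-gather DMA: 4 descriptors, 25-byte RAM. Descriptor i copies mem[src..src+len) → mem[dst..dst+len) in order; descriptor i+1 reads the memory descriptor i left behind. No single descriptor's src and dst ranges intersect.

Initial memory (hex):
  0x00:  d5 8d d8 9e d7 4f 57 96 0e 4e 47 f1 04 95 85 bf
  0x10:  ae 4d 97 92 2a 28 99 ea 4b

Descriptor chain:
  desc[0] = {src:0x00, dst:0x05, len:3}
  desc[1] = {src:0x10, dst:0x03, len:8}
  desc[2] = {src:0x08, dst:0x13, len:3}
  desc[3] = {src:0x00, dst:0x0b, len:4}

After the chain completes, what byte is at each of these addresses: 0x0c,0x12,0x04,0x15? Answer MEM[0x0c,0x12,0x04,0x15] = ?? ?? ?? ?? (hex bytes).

MEM[0x0c,0x12,0x04,0x15] = 8d 97 4d ea

#0 dst[0x05+3] := {0xd5,0x8d,0xd8}
#1 dst[0x03+8] := {0xae,0x4d,0x97,0x92,0x2a,0x28,0x99,0xea}
#2 dst[0x13+3] := {0x28,0x99,0xea}
#3 dst[0x0b+4] := {0xd5,0x8d,0xd8,0xae}
query mem[0x0c]=0x8d, mem[0x12]=0x97, mem[0x04]=0x4d, mem[0x15]=0xea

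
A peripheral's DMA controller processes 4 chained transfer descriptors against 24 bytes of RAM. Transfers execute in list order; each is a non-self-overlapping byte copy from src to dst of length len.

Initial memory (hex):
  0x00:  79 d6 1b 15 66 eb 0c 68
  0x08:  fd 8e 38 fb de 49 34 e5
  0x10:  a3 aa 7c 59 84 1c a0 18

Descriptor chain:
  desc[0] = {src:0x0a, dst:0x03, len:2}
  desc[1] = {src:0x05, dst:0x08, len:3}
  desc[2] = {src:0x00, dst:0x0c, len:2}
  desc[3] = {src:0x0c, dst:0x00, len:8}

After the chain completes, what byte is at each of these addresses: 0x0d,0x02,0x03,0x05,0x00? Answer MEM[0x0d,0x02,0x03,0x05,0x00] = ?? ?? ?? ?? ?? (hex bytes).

MEM[0x0d,0x02,0x03,0x05,0x00] = d6 34 e5 aa 79

  after D0: wrote 2B at 0x03 = 38fb
  after D1: wrote 3B at 0x08 = eb0c68
  after D2: wrote 2B at 0x0c = 79d6
  after D3: wrote 8B at 0x00 = 79d634e5a3aa7c59
query mem[0x0d]=0xd6, mem[0x02]=0x34, mem[0x03]=0xe5, mem[0x05]=0xaa, mem[0x00]=0x79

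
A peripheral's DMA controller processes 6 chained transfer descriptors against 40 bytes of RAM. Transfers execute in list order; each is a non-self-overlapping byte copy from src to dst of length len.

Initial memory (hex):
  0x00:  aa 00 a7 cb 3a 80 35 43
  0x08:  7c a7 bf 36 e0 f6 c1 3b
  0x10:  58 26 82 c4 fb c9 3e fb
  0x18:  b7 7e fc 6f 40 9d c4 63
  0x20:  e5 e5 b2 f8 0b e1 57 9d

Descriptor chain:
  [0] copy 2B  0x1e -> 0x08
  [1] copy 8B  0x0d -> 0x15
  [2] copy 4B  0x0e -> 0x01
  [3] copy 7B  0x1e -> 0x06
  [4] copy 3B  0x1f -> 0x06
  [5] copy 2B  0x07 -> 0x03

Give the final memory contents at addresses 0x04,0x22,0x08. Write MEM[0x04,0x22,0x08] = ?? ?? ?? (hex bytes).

MEM[0x04,0x22,0x08] = e5 b2 e5

  after D0: wrote 2B at 0x08 = c463
  after D1: wrote 8B at 0x15 = f6c13b582682c4fb
  after D2: wrote 4B at 0x01 = c13b5826
  after D3: wrote 7B at 0x06 = c463e5e5b2f80b
  after D4: wrote 3B at 0x06 = 63e5e5
  after D5: wrote 2B at 0x03 = e5e5
query mem[0x04]=0xe5, mem[0x22]=0xb2, mem[0x08]=0xe5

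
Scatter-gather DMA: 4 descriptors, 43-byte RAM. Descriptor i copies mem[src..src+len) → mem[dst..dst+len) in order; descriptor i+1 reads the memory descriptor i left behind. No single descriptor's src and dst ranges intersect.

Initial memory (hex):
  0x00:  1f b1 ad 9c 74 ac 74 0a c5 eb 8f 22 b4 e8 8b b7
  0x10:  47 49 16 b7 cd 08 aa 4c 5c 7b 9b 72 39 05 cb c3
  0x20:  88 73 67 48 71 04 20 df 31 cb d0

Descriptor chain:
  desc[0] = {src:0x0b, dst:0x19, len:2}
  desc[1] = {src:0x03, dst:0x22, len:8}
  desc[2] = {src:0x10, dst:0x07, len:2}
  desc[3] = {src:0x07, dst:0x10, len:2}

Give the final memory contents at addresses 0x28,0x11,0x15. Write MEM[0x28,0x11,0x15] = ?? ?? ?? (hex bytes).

  after D0: wrote 2B at 0x19 = 22b4
  after D1: wrote 8B at 0x22 = 9c74ac740ac5eb8f
  after D2: wrote 2B at 0x07 = 4749
  after D3: wrote 2B at 0x10 = 4749
query mem[0x28]=0xeb, mem[0x11]=0x49, mem[0x15]=0x08

MEM[0x28,0x11,0x15] = eb 49 08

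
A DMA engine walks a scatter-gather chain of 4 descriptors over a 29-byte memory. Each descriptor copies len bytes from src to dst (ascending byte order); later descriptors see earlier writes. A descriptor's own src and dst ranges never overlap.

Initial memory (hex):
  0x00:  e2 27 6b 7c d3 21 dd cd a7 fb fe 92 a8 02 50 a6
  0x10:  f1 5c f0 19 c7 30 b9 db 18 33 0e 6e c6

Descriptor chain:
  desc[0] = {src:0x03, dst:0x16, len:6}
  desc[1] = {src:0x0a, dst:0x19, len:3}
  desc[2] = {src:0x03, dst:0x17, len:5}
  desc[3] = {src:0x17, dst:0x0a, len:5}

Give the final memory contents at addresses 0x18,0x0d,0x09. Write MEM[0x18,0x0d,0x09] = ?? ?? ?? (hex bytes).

MEM[0x18,0x0d,0x09] = d3 dd fb

[0] 0x03->0x16 len=6 : 7c d3 21 dd cd a7
[1] 0x0a->0x19 len=3 : fe 92 a8
[2] 0x03->0x17 len=5 : 7c d3 21 dd cd
[3] 0x17->0x0a len=5 : 7c d3 21 dd cd
query mem[0x18]=0xd3, mem[0x0d]=0xdd, mem[0x09]=0xfb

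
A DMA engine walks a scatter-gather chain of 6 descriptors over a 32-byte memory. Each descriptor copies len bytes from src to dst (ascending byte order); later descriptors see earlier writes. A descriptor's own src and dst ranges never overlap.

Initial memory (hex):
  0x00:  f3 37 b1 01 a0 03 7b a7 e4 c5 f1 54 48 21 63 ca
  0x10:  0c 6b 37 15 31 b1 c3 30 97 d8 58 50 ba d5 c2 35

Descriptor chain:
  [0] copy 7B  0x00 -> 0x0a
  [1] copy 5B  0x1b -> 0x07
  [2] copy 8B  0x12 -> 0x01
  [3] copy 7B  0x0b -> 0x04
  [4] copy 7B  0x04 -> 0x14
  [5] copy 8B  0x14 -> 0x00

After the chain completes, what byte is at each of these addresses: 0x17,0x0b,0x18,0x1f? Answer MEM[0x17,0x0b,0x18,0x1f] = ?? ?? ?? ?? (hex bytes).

  after D0: wrote 7B at 0x0a = f337b101a0037b
  after D1: wrote 5B at 0x07 = 50bad5c235
  after D2: wrote 8B at 0x01 = 371531b1c33097d8
  after D3: wrote 7B at 0x04 = 35b101a0037b6b
  after D4: wrote 7B at 0x14 = 35b101a0037b6b
  after D5: wrote 8B at 0x00 = 35b101a0037b6b50
query mem[0x17]=0xa0, mem[0x0b]=0x35, mem[0x18]=0x03, mem[0x1f]=0x35

MEM[0x17,0x0b,0x18,0x1f] = a0 35 03 35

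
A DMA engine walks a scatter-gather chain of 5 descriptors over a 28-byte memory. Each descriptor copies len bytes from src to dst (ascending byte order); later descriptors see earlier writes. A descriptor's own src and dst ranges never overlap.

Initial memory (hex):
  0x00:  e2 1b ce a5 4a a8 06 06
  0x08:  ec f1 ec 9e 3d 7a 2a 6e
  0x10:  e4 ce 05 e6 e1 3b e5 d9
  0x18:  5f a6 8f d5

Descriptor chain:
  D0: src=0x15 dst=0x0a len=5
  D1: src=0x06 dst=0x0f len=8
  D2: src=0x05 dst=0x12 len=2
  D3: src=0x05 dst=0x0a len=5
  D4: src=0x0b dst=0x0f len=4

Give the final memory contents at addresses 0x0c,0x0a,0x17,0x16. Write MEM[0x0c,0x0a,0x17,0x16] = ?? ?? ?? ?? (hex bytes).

  after D0: wrote 5B at 0x0a = 3be5d95fa6
  after D1: wrote 8B at 0x0f = 0606ecf13be5d95f
  after D2: wrote 2B at 0x12 = a806
  after D3: wrote 5B at 0x0a = a80606ecf1
  after D4: wrote 4B at 0x0f = 0606ecf1
query mem[0x0c]=0x06, mem[0x0a]=0xa8, mem[0x17]=0xd9, mem[0x16]=0x5f

MEM[0x0c,0x0a,0x17,0x16] = 06 a8 d9 5f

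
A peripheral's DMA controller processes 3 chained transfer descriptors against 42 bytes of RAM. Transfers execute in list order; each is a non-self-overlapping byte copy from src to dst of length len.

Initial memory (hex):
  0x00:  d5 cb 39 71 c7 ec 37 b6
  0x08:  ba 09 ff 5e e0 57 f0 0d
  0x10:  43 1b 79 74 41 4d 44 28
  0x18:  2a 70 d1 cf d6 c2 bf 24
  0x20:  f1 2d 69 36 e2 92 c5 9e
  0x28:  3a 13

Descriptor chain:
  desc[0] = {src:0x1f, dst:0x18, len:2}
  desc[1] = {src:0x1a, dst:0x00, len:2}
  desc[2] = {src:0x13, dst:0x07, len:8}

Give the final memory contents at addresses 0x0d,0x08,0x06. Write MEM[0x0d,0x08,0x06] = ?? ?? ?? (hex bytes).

[0] 0x1f->0x18 len=2 : 24 f1
[1] 0x1a->0x00 len=2 : d1 cf
[2] 0x13->0x07 len=8 : 74 41 4d 44 28 24 f1 d1
query mem[0x0d]=0xf1, mem[0x08]=0x41, mem[0x06]=0x37

MEM[0x0d,0x08,0x06] = f1 41 37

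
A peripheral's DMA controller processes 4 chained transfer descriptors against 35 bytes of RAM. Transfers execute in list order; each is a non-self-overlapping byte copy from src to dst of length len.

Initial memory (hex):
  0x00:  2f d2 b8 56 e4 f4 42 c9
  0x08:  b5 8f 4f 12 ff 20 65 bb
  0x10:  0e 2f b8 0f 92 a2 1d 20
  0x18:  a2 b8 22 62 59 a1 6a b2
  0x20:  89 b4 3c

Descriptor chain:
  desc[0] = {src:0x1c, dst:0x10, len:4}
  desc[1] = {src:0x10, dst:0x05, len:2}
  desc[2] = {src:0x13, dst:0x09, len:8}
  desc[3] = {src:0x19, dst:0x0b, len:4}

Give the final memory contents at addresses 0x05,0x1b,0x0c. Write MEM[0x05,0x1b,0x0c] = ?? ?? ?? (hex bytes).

MEM[0x05,0x1b,0x0c] = 59 62 22

  after D0: wrote 4B at 0x10 = 59a16ab2
  after D1: wrote 2B at 0x05 = 59a1
  after D2: wrote 8B at 0x09 = b292a21d20a2b822
  after D3: wrote 4B at 0x0b = b8226259
query mem[0x05]=0x59, mem[0x1b]=0x62, mem[0x0c]=0x22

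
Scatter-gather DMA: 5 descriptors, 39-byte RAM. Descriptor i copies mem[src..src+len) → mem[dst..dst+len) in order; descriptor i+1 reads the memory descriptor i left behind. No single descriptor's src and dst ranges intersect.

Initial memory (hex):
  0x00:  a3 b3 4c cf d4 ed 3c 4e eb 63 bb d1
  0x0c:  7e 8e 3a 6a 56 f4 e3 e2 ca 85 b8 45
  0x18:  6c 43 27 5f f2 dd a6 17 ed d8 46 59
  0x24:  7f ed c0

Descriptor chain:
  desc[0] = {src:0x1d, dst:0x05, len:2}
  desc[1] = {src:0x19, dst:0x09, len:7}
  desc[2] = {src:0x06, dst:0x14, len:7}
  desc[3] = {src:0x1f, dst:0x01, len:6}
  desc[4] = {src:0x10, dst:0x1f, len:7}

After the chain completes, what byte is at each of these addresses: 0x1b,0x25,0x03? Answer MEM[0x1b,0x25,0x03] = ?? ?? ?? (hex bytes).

[0] 0x1d->0x05 len=2 : dd a6
[1] 0x19->0x09 len=7 : 43 27 5f f2 dd a6 17
[2] 0x06->0x14 len=7 : a6 4e eb 43 27 5f f2
[3] 0x1f->0x01 len=6 : 17 ed d8 46 59 7f
[4] 0x10->0x1f len=7 : 56 f4 e3 e2 a6 4e eb
query mem[0x1b]=0x5f, mem[0x25]=0xeb, mem[0x03]=0xd8

MEM[0x1b,0x25,0x03] = 5f eb d8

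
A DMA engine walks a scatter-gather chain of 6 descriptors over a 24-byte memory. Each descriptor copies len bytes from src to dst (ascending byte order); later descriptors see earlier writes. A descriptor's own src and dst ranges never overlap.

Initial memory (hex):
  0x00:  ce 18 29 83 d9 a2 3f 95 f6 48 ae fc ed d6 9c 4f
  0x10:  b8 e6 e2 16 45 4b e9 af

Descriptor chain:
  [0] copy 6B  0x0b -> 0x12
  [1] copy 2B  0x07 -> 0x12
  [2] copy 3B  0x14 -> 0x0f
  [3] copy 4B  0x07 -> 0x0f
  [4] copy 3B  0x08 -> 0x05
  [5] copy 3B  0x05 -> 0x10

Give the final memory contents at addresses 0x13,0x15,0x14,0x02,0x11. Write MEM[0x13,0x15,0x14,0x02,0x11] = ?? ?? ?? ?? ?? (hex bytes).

D0: mem[0x12..0x17] <- [fc ed d6 9c 4f b8]
D1: mem[0x12..0x13] <- [95 f6]
D2: mem[0x0f..0x11] <- [d6 9c 4f]
D3: mem[0x0f..0x12] <- [95 f6 48 ae]
D4: mem[0x05..0x07] <- [f6 48 ae]
D5: mem[0x10..0x12] <- [f6 48 ae]
query mem[0x13]=0xf6, mem[0x15]=0x9c, mem[0x14]=0xd6, mem[0x02]=0x29, mem[0x11]=0x48

MEM[0x13,0x15,0x14,0x02,0x11] = f6 9c d6 29 48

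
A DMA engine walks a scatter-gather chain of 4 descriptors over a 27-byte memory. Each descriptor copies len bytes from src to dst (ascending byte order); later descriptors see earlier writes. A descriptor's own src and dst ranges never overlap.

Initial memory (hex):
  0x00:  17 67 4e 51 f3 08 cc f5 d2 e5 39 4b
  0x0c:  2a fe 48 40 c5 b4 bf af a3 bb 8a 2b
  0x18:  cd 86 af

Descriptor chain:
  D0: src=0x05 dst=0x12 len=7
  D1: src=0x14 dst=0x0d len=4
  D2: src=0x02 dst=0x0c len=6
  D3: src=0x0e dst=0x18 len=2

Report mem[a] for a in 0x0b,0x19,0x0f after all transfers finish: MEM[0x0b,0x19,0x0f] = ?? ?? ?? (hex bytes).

MEM[0x0b,0x19,0x0f] = 4b 08 08

[0] 0x05->0x12 len=7 : 08 cc f5 d2 e5 39 4b
[1] 0x14->0x0d len=4 : f5 d2 e5 39
[2] 0x02->0x0c len=6 : 4e 51 f3 08 cc f5
[3] 0x0e->0x18 len=2 : f3 08
query mem[0x0b]=0x4b, mem[0x19]=0x08, mem[0x0f]=0x08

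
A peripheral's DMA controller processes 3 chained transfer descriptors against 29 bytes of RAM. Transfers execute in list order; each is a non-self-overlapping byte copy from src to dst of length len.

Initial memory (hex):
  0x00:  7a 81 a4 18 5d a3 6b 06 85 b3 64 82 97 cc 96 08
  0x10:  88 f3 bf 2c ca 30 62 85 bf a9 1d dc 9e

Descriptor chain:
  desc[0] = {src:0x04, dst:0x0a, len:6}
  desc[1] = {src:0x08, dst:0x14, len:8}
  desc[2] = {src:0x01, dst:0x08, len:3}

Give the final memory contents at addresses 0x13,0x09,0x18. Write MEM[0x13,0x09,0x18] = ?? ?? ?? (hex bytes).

D0: mem[0x0a..0x0f] <- [5d a3 6b 06 85 b3]
D1: mem[0x14..0x1b] <- [85 b3 5d a3 6b 06 85 b3]
D2: mem[0x08..0x0a] <- [81 a4 18]
query mem[0x13]=0x2c, mem[0x09]=0xa4, mem[0x18]=0x6b

MEM[0x13,0x09,0x18] = 2c a4 6b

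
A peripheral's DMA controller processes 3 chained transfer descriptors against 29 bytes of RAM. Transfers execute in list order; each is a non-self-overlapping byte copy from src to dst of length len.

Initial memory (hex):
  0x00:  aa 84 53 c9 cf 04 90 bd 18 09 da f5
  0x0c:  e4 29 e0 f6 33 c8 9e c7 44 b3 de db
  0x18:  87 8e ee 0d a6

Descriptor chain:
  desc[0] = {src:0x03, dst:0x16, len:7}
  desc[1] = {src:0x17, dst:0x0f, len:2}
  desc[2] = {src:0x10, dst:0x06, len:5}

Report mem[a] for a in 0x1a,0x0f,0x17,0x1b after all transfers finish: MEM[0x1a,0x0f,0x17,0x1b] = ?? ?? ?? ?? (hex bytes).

MEM[0x1a,0x0f,0x17,0x1b] = bd cf cf 18

D0: mem[0x16..0x1c] <- [c9 cf 04 90 bd 18 09]
D1: mem[0x0f..0x10] <- [cf 04]
D2: mem[0x06..0x0a] <- [04 c8 9e c7 44]
query mem[0x1a]=0xbd, mem[0x0f]=0xcf, mem[0x17]=0xcf, mem[0x1b]=0x18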